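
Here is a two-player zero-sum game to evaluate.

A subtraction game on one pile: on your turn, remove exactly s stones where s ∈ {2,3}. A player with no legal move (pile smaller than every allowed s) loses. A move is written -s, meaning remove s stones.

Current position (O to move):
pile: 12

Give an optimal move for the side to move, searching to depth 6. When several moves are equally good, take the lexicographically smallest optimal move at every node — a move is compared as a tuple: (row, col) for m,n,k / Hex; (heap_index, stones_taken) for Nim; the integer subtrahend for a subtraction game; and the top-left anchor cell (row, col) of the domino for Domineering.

O's best at [12]: -2

p1 O@[12]: -2[10]+1* -3[9]-1
p2 X@[10]: -2[8]-1* -3[7]-1
p3 O@[8]: -2[6]+1* -3[5]+1
p4 X@[6]: -2[4]-1* -3[3]-1
p5 O@[4]: -2[2]-1 -3[1]+1*
p6 X@[1] terminal -1; root [12] d6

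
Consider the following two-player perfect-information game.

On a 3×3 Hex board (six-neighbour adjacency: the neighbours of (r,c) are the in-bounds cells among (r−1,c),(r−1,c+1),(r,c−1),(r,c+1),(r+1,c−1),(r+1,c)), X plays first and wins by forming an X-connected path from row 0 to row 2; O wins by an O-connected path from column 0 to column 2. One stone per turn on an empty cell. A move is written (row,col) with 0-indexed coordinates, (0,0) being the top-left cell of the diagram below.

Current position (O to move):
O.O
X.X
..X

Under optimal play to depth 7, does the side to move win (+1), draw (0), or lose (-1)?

value(O.O/X.X/..X, O) = +1

ply 1, O at O.O/X.X/..X | (0,1)=+1→OOO/X.X/..X*; (1,1)=+1→O.O/XOX/..X; (2,0)=+1→O.O/X.X/O.X; (2,1)=-1→O.O/X.X/.OX
ply 2: OOO/X.X/..X is terminal -1 (X); from O.O/X.X/..X depth 7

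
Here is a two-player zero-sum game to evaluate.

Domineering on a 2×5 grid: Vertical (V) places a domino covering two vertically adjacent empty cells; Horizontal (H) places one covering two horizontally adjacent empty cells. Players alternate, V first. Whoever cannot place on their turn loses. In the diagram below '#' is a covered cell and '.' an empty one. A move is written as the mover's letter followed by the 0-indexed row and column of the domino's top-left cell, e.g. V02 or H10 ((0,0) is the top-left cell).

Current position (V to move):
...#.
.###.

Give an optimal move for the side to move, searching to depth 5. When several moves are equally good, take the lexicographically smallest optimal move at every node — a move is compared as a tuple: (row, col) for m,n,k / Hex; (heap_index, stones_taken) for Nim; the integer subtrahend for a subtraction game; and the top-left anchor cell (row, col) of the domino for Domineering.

p1 V@[...#./.###.]: V00[#..#./####.]+1* V04[...##/.####]-1
p2 H@[#..#./####.]: H01[####./####.]-1*
p3 V@[####./####.]: V04[#####/#####]+1*
p4 H@[#####/#####] terminal -1; root [...#./.###.] d5

V's best at [...#./.###.]: V00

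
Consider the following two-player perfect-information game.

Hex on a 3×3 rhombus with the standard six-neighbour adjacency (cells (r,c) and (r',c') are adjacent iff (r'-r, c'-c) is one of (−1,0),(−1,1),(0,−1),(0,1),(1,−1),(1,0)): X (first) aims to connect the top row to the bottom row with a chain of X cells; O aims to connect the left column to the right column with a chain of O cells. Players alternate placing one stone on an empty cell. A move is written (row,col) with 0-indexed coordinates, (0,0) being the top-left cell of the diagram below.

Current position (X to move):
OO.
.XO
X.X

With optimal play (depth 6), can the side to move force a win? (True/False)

X winning at [OO./.XO/X.X]: True

p1 X@[OO./.XO/X.X]: (0,2)[OOX/.XO/X.X]+1* (1,0)[OO./XXO/X.X]-1 (2,1)[OO./.XO/XXX]-1
p2 O@[OOX/.XO/X.X] terminal -1; root [OO./.XO/X.X] d6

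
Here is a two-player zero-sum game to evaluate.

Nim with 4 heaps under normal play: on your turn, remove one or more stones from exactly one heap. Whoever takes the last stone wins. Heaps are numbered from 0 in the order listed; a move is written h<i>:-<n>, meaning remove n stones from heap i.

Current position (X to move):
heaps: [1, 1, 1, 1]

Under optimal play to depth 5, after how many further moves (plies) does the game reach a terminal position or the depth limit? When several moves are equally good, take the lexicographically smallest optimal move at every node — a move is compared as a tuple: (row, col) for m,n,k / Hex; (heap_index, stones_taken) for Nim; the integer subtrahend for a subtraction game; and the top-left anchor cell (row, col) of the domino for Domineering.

PV length from [(1,1,1,1)]: 4 plies

[(1,1,1,1)] X move#1: h0:-1:-1/(0,1,1,1)*, h1:-1:-1/(1,0,1,1), h2:-1:-1/(1,1,0,1), h3:-1:-1/(1,1,1,0)
[(0,1,1,1)] O move#2: h1:-1:+1/(0,0,1,1)*, h2:-1:+1/(0,1,0,1), h3:-1:+1/(0,1,1,0)
[(0,0,1,1)] X move#3: h2:-1:-1/(0,0,0,1)*, h3:-1:-1/(0,0,1,0)
[(0,0,0,1)] O move#4: h3:-1:+1/(0,0,0,0)*
[(0,0,0,0)] end (terminal -1, X#5); searched (1,1,1,1) to 5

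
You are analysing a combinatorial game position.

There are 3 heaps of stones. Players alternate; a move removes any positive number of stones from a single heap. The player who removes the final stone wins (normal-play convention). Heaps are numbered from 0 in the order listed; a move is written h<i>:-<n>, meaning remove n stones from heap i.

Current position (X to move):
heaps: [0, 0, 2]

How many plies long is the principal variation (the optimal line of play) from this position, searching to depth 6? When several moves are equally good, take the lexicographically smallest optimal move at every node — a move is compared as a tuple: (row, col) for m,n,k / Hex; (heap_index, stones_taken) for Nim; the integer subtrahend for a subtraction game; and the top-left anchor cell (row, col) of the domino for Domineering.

PV length from [(0,0,2)]: 1 ply

p1 X@[(0,0,2)]: h2:-1[(0,0,1)]-1 h2:-2[(0,0,0)]+1*
p2 O@[(0,0,0)] terminal -1; root [(0,0,2)] d6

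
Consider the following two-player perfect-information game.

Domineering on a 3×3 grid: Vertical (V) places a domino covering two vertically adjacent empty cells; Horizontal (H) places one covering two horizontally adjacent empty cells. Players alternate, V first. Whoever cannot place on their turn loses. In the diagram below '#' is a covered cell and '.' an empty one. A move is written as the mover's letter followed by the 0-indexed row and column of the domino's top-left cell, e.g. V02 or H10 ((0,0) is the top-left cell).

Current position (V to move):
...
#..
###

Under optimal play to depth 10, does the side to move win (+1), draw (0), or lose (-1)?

ply 1, V at .../#../### | V01=+1→.#./##./###*; V02=-1→..#/#.#/###
ply 2: .#./##./### is terminal -1 (H); from .../#../### depth 10

value(.../#../###, V) = +1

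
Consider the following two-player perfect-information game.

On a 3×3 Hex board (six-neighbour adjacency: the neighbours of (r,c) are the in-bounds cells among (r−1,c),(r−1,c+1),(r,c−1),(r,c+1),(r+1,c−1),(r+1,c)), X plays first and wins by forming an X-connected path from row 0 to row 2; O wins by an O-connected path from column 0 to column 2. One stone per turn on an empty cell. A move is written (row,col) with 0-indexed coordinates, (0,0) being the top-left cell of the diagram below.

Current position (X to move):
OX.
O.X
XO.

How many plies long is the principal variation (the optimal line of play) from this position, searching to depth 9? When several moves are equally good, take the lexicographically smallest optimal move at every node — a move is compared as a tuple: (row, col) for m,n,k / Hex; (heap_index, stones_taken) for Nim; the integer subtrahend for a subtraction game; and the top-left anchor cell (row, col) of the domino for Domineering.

PV length from [OX./O.X/XO.]: 3 plies

[OX./O.X/XO.] X move#1: (0,2):+1/OXX/O.X/XO.*, (1,1):+1/OX./OXX/XO., (2,2):+1/OX./O.X/XOX
[OXX/O.X/XO.] O move#2: (1,1):-1/OXX/OOX/XO.*, (2,2):-1/OXX/O.X/XOO
[OXX/OOX/XO.] X move#3: (2,2):+1/OXX/OOX/XOX*
[OXX/OOX/XOX] end (terminal -1, O#4); searched OX./O.X/XO. to 9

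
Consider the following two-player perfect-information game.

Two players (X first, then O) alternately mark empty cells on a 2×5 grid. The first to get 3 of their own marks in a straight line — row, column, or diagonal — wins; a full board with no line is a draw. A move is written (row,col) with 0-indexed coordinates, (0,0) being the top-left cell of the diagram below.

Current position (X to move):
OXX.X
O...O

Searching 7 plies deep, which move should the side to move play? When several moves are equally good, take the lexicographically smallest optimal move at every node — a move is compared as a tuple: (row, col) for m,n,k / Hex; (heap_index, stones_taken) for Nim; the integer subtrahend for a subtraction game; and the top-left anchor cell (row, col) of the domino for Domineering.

ply 1, X at OXX.X/O...O | (0,3)=+1→OXXXX/O...O*; (1,1)=+0→OXX.X/OX..O; (1,2)=+0→OXX.X/O.X.O; (1,3)=+0→OXX.X/O..XO
ply 2: OXXXX/O...O is terminal -1 (O); from OXX.X/O...O depth 7

X's best at [OXX.X/O...O]: (0,3)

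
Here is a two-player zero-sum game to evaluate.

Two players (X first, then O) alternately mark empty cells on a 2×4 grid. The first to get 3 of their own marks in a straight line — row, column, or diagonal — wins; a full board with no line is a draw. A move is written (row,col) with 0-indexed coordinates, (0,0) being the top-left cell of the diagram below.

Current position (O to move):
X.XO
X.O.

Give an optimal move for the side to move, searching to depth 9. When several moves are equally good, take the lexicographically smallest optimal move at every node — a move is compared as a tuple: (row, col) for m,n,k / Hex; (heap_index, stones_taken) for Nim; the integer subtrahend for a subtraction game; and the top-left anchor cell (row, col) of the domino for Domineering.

[X.XO/X.O.] O move#1: (0,1):+0/XOXO/X.O.*, (1,1):-1/X.XO/XOO., (1,3):-1/X.XO/X.OO
[XOXO/X.O.] X move#2: (1,1):+0/XOXO/XXO.*, (1,3):+0/XOXO/X.OX
[XOXO/XXO.] O move#3: (1,3):+0/XOXO/XXOO*
[XOXO/XXOO] end (terminal +0, X#4); searched X.XO/X.O. to 9

O's best at [X.XO/X.O.]: (0,1)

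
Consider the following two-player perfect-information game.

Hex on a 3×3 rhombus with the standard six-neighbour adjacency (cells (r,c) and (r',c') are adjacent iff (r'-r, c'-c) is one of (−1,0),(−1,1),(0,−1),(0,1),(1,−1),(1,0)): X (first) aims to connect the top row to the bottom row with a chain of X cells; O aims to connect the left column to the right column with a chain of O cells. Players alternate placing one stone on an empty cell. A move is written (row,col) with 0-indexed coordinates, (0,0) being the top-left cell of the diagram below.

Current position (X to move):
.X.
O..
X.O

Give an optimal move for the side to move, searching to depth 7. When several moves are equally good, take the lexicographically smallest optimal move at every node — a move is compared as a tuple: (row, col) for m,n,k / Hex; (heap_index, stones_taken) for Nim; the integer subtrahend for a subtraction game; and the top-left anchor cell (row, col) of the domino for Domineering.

X's best at [.X./O../X.O]: (1,1)

ply 1, X at .X./O../X.O | (0,0)=-1→XX./O../X.O; (0,2)=-1→.XX/O../X.O; (1,1)=+1→.X./OX./X.O*; (1,2)=-1→.X./O.X/X.O; (2,1)=-1→.X./O../XXO
ply 2: .X./OX./X.O is terminal -1 (O); from .X./O../X.O depth 7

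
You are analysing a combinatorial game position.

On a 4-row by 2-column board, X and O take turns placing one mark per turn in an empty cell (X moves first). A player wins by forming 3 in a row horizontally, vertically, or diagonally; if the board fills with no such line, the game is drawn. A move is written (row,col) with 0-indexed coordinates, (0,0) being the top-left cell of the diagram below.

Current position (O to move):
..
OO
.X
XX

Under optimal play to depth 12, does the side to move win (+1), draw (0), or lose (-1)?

value(../OO/.X/XX, O) = 0

[../OO/.X/XX] O move#1: (0,0):+0/O./OO/.X/XX*, (0,1):+0/.O/OO/.X/XX, (2,0):+0/../OO/OX/XX
[O./OO/.X/XX] X move#2: (0,1):-1/OX/OO/.X/XX, (2,0):+0/O./OO/XX/XX*
[O./OO/XX/XX] O move#3: (0,1):+0/OO/OO/XX/XX*
[OO/OO/XX/XX] end (terminal +0, X#4); searched ../OO/.X/XX to 12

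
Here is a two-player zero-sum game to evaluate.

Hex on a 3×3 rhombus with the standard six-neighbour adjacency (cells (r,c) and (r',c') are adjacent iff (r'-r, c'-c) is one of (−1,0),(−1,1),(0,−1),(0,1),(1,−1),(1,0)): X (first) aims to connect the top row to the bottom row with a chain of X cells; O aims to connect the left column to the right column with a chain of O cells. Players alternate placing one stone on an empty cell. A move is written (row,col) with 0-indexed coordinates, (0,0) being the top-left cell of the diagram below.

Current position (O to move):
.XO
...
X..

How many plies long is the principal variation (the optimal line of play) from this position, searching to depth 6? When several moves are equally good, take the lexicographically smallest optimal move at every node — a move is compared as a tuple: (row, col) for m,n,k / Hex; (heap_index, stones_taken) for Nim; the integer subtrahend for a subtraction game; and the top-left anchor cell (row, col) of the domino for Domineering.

ply 1, O at .XO/.../X.. | (0,0)=-1→OXO/.../X..*; (1,0)=-1→.XO/O../X..; (1,1)=-1→.XO/.O./X..; (1,2)=-1→.XO/..O/X..; (2,1)=-1→.XO/.../XO.; (2,2)=-1→.XO/.../X.O
ply 2, X at OXO/.../X.. | (1,0)=+1→OXO/X../X..*; (1,1)=+1→OXO/.X./X..; (1,2)=+1→OXO/..X/X..; (2,1)=+1→OXO/.../XX.; (2,2)=+1→OXO/.../X.X
ply 3: OXO/X../X.. is terminal -1 (O); from .XO/.../X.. depth 6

PV length from [.XO/.../X..]: 2 plies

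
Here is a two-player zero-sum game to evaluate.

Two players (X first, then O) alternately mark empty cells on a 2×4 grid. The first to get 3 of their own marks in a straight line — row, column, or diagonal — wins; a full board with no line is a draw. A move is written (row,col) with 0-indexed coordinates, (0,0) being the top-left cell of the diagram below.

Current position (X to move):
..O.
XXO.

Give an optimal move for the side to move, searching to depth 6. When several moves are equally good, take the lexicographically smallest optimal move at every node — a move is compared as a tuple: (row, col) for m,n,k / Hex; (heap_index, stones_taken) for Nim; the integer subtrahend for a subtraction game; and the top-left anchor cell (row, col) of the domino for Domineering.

p1 X@[..O./XXO.]: (0,0)[X.O./XXO.]+0* (0,1)[.XO./XXO.]+0 (0,3)[..OX/XXO.]+0 (1,3)[..O./XXOX]-1
p2 O@[X.O./XXO.]: (0,1)[XOO./XXO.]+0* (0,3)[X.OO/XXO.]+0 (1,3)[X.O./XXOO]+0
p3 X@[XOO./XXO.]: (0,3)[XOOX/XXO.]+0* (1,3)[XOO./XXOX]-1
p4 O@[XOOX/XXO.]: (1,3)[XOOX/XXOO]+0*
p5 X@[XOOX/XXOO] terminal +0; root [..O./XXO.] d6

X's best at [..O./XXO.]: (0,0)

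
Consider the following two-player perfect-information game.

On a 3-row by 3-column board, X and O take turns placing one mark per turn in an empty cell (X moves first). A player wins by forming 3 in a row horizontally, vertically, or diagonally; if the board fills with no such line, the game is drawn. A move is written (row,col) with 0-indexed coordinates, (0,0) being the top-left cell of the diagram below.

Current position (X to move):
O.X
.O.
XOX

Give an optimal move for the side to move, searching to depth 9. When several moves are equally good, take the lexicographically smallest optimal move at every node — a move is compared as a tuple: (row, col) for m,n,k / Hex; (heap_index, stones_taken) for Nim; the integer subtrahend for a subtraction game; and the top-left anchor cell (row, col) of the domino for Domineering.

ply 1, X at O.X/.O./XOX | (0,1)=+0→OXX/.O./XOX; (1,0)=-1→O.X/XO./XOX; (1,2)=+1→O.X/.OX/XOX*
ply 2: O.X/.OX/XOX is terminal -1 (O); from O.X/.O./XOX depth 9

X's best at [O.X/.O./XOX]: (1,2)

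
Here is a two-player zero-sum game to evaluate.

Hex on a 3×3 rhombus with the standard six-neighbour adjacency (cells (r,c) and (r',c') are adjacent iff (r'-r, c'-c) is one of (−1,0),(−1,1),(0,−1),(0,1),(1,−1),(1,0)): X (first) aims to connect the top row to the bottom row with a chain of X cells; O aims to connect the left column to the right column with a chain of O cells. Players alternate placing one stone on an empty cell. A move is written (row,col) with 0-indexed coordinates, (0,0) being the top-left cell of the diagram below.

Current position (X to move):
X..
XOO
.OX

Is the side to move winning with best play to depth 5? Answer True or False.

X winning at [X../XOO/.OX]: True

ply 1, X at X../XOO/.OX | (0,1)=-1→XX./XOO/.OX; (0,2)=-1→X.X/XOO/.OX; (2,0)=+1→X../XOO/XOX*
ply 2: X../XOO/XOX is terminal -1 (O); from X../XOO/.OX depth 5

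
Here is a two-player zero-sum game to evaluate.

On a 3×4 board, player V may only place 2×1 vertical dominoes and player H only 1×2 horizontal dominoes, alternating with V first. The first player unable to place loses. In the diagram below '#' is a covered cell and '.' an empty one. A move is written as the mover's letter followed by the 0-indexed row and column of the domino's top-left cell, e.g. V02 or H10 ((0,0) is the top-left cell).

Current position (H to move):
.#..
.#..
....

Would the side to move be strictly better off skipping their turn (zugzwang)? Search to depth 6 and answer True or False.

zugzwang(.#../.#../...., H) = False

p1 H@[.#../.#../....]: H02[.###/.#../....]-1 H12[.#../.###/....]+1* H20[.#../.#../##..]-1 H21[.#../.#../.##.]-1 H22[.#../.#../..##]-1
p2 V@[.#../.###/....]: V00[##../####/....]-1* V10[.#../####/#...]-1
p3 H@[##../####/....]: H02[####/####/....]+1* H20[##../####/##..]+1 H21[##../####/.##.]+1 H22[##../####/..##]+1
p4 V@[####/####/....] terminal -1; root [.#../.#../....] d6
if H skipped the turn, V would face:
~ p1 V@[.#../.#../....]: V00[##../##../....]-1 V02[.##./.##./....]+1* V03[.#.#/.#.#/....]+1 V10[.#../##../#...]-1 V12[.#../.##./..#.]+1 V13[.#../.#.#/...#]+1
~ p2 H@[.##./.##./....]: H20[.##./.##./##..]-1* H21[.##./.##./.##.]-1 H22[.##./.##./..##]-1
~ p3 V@[.##./.##./##..]: V00[###./###./##..]+1* V03[.###/.###/##..]+1 V13[.##./.###/##.#]+1
~ p4 H@[###./###./##..]: H22[###./###./####]-1*
~ p5 V@[###./###./####]: V03[####/####/####]+1*
~ p6 H@[####/####/####] terminal -1; root [.#../.#../....] d6
compare (H): move=+1 vs pass=-1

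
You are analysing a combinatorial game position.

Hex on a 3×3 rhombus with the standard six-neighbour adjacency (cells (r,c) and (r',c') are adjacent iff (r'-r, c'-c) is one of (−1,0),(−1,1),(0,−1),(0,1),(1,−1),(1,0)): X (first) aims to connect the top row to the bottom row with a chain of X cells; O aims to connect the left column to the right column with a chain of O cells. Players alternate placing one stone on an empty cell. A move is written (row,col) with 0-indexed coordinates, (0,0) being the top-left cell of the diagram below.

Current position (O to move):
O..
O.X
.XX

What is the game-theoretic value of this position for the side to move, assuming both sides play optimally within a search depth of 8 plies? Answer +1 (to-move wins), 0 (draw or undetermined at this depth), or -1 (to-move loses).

value(O../O.X/.XX, O) = +1

[O../O.X/.XX] O move#1: (0,1):-1/OO./O.X/.XX, (0,2):+1/O.O/O.X/.XX*, (1,1):-1/O../OOX/.XX, (2,0):-1/O../O.X/OXX
[O.O/O.X/.XX] X move#2: (0,1):-1/OXO/O.X/.XX*, (1,1):-1/O.O/OXX/.XX, (2,0):-1/O.O/O.X/XXX
[OXO/O.X/.XX] O move#3: (1,1):+1/OXO/OOX/.XX*, (2,0):-1/OXO/O.X/OXX
[OXO/OOX/.XX] end (terminal -1, X#4); searched O../O.X/.XX to 8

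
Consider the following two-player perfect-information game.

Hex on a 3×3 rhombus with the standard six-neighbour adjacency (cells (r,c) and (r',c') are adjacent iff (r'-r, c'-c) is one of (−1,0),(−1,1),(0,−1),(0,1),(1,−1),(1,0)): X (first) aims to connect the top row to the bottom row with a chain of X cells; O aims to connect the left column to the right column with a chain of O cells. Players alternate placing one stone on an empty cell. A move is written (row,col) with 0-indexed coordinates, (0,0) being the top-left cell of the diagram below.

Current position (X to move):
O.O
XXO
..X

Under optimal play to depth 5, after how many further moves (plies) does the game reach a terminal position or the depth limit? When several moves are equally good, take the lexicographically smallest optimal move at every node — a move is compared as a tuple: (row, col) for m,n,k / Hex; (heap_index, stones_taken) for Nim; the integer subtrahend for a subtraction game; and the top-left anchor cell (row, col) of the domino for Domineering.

p1 X@[O.O/XXO/..X]: (0,1)[OXO/XXO/..X]+1* (2,0)[O.O/XXO/X.X]-1 (2,1)[O.O/XXO/.XX]-1
p2 O@[OXO/XXO/..X]: (2,0)[OXO/XXO/O.X]-1* (2,1)[OXO/XXO/.OX]-1
p3 X@[OXO/XXO/O.X]: (2,1)[OXO/XXO/OXX]+1*
p4 O@[OXO/XXO/OXX] terminal -1; root [O.O/XXO/..X] d5

PV length from [O.O/XXO/..X]: 3 plies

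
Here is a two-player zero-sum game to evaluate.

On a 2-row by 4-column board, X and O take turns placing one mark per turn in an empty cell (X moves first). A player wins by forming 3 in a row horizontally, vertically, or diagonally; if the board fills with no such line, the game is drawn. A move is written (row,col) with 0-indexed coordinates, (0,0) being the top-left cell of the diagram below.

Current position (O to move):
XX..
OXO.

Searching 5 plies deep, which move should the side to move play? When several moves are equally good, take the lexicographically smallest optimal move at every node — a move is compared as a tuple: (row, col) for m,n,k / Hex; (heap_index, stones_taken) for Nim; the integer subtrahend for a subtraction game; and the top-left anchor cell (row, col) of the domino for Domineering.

[XX../OXO.] O move#1: (0,2):+0/XXO./OXO.*, (0,3):-1/XX.O/OXO., (1,3):-1/XX../OXOO
[XXO./OXO.] X move#2: (0,3):+0/XXOX/OXO.*, (1,3):+0/XXO./OXOX
[XXOX/OXO.] O move#3: (1,3):+0/XXOX/OXOO*
[XXOX/OXOO] end (terminal +0, X#4); searched XX../OXO. to 5

O's best at [XX../OXO.]: (0,2)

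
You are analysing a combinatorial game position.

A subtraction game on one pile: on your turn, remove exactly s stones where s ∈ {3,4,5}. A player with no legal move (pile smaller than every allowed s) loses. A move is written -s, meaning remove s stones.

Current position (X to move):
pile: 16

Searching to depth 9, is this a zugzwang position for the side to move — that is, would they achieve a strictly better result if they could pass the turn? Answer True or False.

zugzwang(16, X) = True

[16] X move#1: -3:-1/13*, -4:-1/12, -5:-1/11
[13] O move#2: -3:+1/10*, -4:+1/9, -5:+1/8
[10] X move#3: -3:-1/7*, -4:-1/6, -5:-1/5
[7] O move#4: -3:-1/4, -4:-1/3, -5:+1/2*
[2] end (terminal -1, X#5); searched 16 to 9
pass branch (O moves first from the same position):
  | [16] O move#1: -3:-1/13*, -4:-1/12, -5:-1/11
  | [13] X move#2: -3:+1/10*, -4:+1/9, -5:+1/8
  | [10] O move#3: -3:-1/7*, -4:-1/6, -5:-1/5
  | [7] X move#4: -3:-1/4, -4:-1/3, -5:+1/2*
  | [2] end (terminal -1, O#5); searched 16 to 9
X moving scores -1; X passing scores +1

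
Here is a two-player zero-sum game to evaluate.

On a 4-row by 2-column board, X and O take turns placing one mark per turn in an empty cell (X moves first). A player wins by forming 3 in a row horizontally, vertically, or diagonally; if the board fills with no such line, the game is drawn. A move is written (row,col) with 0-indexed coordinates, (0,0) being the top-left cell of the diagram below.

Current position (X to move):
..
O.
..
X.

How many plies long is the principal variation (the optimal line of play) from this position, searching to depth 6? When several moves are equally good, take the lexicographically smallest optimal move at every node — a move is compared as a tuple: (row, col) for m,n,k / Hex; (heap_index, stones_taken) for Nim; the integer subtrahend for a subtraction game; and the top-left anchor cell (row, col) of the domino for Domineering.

p1 X@[../O./../X.]: (0,0)[X./O./../X.]+0* (0,1)[.X/O./../X.]+0 (1,1)[../OX/../X.]+0 (2,0)[../O./X./X.]+0 (2,1)[../O./.X/X.]+0 (3,1)[../O./../XX]+0
p2 O@[X./O./../X.]: (0,1)[XO/O./../X.]+0* (1,1)[X./OO/../X.]+0 (2,0)[X./O./O./X.]+0 (2,1)[X./O./.O/X.]+0 (3,1)[X./O./../XO]+0
p3 X@[XO/O./../X.]: (1,1)[XO/OX/../X.]+0* (2,0)[XO/O./X./X.]+0 (2,1)[XO/O./.X/X.]+0 (3,1)[XO/O./../XX]+0
p4 O@[XO/OX/../X.]: (2,0)[XO/OX/O./X.]+0* (2,1)[XO/OX/.O/X.]+0 (3,1)[XO/OX/../XO]+0
p5 X@[XO/OX/O./X.]: (2,1)[XO/OX/OX/X.]+0* (3,1)[XO/OX/O./XX]+0
p6 O@[XO/OX/OX/X.]: (3,1)[XO/OX/OX/XO]+0*
p7 X@[XO/OX/OX/XO] terminal +0; root [../O./../X.] d6

PV length from [../O./../X.]: 6 plies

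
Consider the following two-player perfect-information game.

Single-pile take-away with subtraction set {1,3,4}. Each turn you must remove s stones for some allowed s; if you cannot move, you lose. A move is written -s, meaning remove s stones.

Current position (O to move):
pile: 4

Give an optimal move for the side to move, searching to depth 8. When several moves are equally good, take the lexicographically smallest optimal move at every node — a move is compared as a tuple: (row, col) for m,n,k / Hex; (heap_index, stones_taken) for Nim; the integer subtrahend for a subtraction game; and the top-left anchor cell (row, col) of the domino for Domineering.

p1 O@[4]: -1[3]-1 -3[1]-1 -4[0]+1*
p2 X@[0] terminal -1; root [4] d8

O's best at [4]: -4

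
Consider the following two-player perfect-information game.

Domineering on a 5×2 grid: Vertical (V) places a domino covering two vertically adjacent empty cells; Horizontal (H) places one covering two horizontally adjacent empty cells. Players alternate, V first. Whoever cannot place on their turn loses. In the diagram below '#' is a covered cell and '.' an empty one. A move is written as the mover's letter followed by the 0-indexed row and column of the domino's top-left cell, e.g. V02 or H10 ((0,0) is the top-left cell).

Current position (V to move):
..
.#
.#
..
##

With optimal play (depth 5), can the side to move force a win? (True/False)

V winning at [../.#/.#/../##]: False

ply 1, V at ../.#/.#/../## | V00=-1→#./##/.#/../##*; V10=-1→../##/##/../##; V20=-1→../.#/##/#./##
ply 2, H at #./##/.#/../## | H30=+1→#./##/.#/##/##*
ply 3: #./##/.#/##/## is terminal -1 (V); from ../.#/.#/../## depth 5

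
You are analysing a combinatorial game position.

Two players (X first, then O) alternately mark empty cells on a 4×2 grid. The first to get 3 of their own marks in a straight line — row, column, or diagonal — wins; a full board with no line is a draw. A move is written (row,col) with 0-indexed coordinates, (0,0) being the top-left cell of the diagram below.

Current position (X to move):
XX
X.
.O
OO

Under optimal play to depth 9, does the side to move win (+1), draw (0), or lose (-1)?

value(XX/X./.O/OO, X) = +1

p1 X@[XX/X./.O/OO]: (1,1)[XX/XX/.O/OO]+0 (2,0)[XX/X./XO/OO]+1*
p2 O@[XX/X./XO/OO] terminal -1; root [XX/X./.O/OO] d9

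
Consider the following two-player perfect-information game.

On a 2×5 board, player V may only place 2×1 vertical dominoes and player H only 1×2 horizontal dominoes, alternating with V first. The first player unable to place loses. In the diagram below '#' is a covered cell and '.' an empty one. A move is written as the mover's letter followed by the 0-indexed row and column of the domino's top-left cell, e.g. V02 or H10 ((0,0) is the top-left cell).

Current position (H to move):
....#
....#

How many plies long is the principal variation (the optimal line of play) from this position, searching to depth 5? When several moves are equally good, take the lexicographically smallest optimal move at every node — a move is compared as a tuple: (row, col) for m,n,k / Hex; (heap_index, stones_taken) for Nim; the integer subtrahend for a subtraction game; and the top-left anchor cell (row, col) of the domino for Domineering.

p1 H@[....#/....#]: H00[##..#/....#]-1 H01[.##.#/....#]+1* H02[..###/....#]-1 H10[....#/##..#]-1 H11[....#/.##.#]+1 H12[....#/..###]-1
p2 V@[.##.#/....#]: V00[###.#/#...#]-1* V03[.####/...##]-1
p3 H@[###.#/#...#]: H11[###.#/###.#]-1 H12[###.#/#.###]+1*
p4 V@[###.#/#.###] terminal -1; root [....#/....#] d5

PV length from [....#/....#]: 3 plies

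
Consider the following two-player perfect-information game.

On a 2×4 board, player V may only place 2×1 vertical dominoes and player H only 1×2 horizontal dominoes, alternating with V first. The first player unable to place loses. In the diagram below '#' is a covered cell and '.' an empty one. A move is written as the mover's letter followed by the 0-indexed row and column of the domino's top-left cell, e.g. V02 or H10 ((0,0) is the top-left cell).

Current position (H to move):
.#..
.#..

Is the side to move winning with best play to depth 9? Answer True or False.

p1 H@[.#../.#..]: H02[.###/.#..]+1* H12[.#../.###]+1
p2 V@[.###/.#..]: V00[####/##..]-1*
p3 H@[####/##..]: H12[####/####]+1*
p4 V@[####/####] terminal -1; root [.#../.#..] d9

H winning at [.#../.#..]: True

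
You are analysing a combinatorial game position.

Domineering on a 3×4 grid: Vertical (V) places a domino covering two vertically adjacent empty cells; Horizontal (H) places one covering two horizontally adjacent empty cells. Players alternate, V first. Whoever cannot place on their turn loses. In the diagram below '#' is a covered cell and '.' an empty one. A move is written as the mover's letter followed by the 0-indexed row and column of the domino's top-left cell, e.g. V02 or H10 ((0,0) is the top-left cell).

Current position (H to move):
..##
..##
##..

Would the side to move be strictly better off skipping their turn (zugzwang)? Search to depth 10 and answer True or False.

ply 1, H at ..##/..##/##.. | H00=+1→####/..##/##..*; H10=+1→..##/####/##..; H22=-1→..##/..##/####
ply 2: ####/..##/##.. is terminal -1 (V); from ..##/..##/##.. depth 10
if H skipped the turn, V would face:
~ ply 1, V at ..##/..##/##.. | V00=+1→#.##/#.##/##..*; V01=+1→.###/.###/##..
~ ply 2, H at #.##/#.##/##.. | H22=-1→#.##/#.##/####*
~ ply 3, V at #.##/#.##/#### | V01=+1→####/####/####*
~ ply 4: ####/####/#### is terminal -1 (H); from ..##/..##/##.. depth 10
compare (H): move=+1 vs pass=-1

zugzwang(..##/..##/##.., H) = False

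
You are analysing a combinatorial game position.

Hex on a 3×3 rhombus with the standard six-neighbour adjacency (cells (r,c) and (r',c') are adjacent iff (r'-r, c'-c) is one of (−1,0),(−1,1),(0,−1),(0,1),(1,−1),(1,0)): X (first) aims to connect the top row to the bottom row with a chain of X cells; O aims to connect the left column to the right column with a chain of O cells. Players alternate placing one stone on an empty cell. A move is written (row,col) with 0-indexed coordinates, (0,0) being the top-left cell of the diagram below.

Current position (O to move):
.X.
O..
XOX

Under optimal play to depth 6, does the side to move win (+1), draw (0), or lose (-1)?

[.X./O../XOX] O move#1: (0,0):-1/OX./O../XOX, (0,2):-1/.XO/O../XOX, (1,1):+1/.X./OO./XOX*, (1,2):-1/.X./O.O/XOX
[.X./OO./XOX] X move#2: (0,0):-1/XX./OO./XOX*, (0,2):-1/.XX/OO./XOX, (1,2):-1/.X./OOX/XOX
[XX./OO./XOX] O move#3: (0,2):+1/XXO/OO./XOX*, (1,2):+1/XX./OOO/XOX
[XXO/OO./XOX] end (terminal -1, X#4); searched .X./O../XOX to 6

value(.X./O../XOX, O) = +1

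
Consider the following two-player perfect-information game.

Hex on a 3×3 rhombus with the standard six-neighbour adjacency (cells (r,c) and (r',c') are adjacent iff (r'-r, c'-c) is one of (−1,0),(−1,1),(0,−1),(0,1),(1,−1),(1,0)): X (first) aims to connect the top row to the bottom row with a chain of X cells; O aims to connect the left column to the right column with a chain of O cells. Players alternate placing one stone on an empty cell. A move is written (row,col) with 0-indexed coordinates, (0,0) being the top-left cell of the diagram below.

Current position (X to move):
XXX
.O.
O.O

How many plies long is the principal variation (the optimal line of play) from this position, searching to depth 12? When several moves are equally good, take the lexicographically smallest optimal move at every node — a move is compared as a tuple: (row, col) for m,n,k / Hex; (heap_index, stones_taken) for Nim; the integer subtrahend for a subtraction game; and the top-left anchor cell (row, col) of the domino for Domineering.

PV length from [XXX/.O./O.O]: 2 plies

[XXX/.O./O.O] X move#1: (1,0):-1/XXX/XO./O.O*, (1,2):-1/XXX/.OX/O.O, (2,1):-1/XXX/.O./OXO
[XXX/XO./O.O] O move#2: (1,2):+1/XXX/XOO/O.O*, (2,1):+1/XXX/XO./OOO
[XXX/XOO/O.O] end (terminal -1, X#3); searched XXX/.O./O.O to 12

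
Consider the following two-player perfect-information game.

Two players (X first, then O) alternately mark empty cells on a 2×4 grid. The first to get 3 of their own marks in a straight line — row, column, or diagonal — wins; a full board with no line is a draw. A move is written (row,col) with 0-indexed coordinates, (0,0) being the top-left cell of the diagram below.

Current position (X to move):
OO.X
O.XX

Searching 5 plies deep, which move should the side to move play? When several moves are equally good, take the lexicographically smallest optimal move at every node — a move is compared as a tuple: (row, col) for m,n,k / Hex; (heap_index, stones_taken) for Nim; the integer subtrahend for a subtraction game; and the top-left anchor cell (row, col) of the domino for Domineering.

X's best at [OO.X/O.XX]: (1,1)

p1 X@[OO.X/O.XX]: (0,2)[OOXX/O.XX]+0 (1,1)[OO.X/OXXX]+1*
p2 O@[OO.X/OXXX] terminal -1; root [OO.X/O.XX] d5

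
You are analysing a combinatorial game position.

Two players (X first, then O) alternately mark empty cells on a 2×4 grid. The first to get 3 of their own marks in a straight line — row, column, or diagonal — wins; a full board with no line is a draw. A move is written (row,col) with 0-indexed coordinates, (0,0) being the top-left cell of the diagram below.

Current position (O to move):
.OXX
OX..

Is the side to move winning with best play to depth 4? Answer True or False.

O winning at [.OXX/OX..]: False

[.OXX/OX..] O move#1: (0,0):+0/OOXX/OX..*, (1,2):+0/.OXX/OXO., (1,3):+0/.OXX/OX.O
[OOXX/OX..] X move#2: (1,2):+0/OOXX/OXX.*, (1,3):+0/OOXX/OX.X
[OOXX/OXX.] O move#3: (1,3):+0/OOXX/OXXO*
[OOXX/OXXO] end (terminal +0, X#4); searched .OXX/OX.. to 4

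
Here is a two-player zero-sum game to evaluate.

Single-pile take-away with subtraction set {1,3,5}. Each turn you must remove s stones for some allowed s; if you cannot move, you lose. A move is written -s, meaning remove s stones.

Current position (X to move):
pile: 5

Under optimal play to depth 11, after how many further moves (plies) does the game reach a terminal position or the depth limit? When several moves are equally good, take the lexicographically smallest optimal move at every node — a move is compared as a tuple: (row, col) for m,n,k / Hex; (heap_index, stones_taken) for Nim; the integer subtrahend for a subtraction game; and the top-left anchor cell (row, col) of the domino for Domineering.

PV length from [5]: 5 plies

ply 1, X at 5 | -1=+1→4*; -3=+1→2; -5=+1→0
ply 2, O at 4 | -1=-1→3*; -3=-1→1
ply 3, X at 3 | -1=+1→2*; -3=+1→0
ply 4, O at 2 | -1=-1→1*
ply 5, X at 1 | -1=+1→0*
ply 6: 0 is terminal -1 (O); from 5 depth 11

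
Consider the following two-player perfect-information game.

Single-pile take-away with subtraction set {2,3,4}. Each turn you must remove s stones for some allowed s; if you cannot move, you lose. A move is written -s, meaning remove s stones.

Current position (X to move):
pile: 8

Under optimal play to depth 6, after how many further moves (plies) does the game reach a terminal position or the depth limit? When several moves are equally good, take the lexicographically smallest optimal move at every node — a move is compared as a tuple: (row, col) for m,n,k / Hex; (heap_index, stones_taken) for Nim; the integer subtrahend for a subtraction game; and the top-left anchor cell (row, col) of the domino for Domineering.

PV length from [8]: 3 plies

ply 1, X at 8 | -2=+1→6*; -3=-1→5; -4=-1→4
ply 2, O at 6 | -2=-1→4*; -3=-1→3; -4=-1→2
ply 3, X at 4 | -2=-1→2; -3=+1→1*; -4=+1→0
ply 4: 1 is terminal -1 (O); from 8 depth 6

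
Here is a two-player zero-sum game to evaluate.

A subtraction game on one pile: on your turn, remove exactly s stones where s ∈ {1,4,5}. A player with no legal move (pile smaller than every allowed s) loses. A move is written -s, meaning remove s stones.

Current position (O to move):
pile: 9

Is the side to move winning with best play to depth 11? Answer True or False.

ply 1, O at 9 | -1=+1→8*; -4=-1→5; -5=-1→4
ply 2, X at 8 | -1=-1→7*; -4=-1→4; -5=-1→3
ply 3, O at 7 | -1=-1→6; -4=-1→3; -5=+1→2*
ply 4, X at 2 | -1=-1→1*
ply 5, O at 1 | -1=+1→0*
ply 6: 0 is terminal -1 (X); from 9 depth 11

O winning at [9]: True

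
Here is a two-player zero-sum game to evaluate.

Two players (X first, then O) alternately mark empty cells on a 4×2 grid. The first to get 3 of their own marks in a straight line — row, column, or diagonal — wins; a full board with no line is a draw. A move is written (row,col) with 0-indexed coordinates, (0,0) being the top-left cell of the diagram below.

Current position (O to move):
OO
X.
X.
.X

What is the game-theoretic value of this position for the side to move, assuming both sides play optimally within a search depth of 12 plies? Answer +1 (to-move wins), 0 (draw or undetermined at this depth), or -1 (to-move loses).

value(OO/X./X./.X, O) = 0

[OO/X./X./.X] O move#1: (1,1):-1/OO/XO/X./.X, (2,1):-1/OO/X./XO/.X, (3,0):+0/OO/X./X./OX*
[OO/X./X./OX] X move#2: (1,1):+0/OO/XX/X./OX*, (2,1):+0/OO/X./XX/OX
[OO/XX/X./OX] O move#3: (2,1):+0/OO/XX/XO/OX*
[OO/XX/XO/OX] end (terminal +0, X#4); searched OO/X./X./.X to 12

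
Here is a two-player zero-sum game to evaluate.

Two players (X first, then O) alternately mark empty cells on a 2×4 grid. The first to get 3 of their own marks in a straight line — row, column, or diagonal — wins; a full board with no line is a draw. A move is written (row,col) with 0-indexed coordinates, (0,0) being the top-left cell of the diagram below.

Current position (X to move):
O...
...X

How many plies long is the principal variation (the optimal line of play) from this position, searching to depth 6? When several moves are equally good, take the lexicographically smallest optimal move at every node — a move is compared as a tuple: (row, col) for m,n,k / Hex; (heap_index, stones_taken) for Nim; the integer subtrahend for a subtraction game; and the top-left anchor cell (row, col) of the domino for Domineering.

p1 X@[O.../...X]: (0,1)[OX../...X]+0* (0,2)[O.X./...X]+0 (0,3)[O..X/...X]+0 (1,0)[O.../X..X]+0 (1,1)[O.../.X.X]+0 (1,2)[O.../..XX]+0
p2 O@[OX../...X]: (0,2)[OXO./...X]+0* (0,3)[OX.O/...X]+0 (1,0)[OX../O..X]+0 (1,1)[OX../.O.X]+0 (1,2)[OX../..OX]+0
p3 X@[OXO./...X]: (0,3)[OXOX/...X]+0* (1,0)[OXO./X..X]+0 (1,1)[OXO./.X.X]+0 (1,2)[OXO./..XX]+0
p4 O@[OXOX/...X]: (1,0)[OXOX/O..X]+0* (1,1)[OXOX/.O.X]+0 (1,2)[OXOX/..OX]+0
p5 X@[OXOX/O..X]: (1,1)[OXOX/OX.X]+0* (1,2)[OXOX/O.XX]+0
p6 O@[OXOX/OX.X]: (1,2)[OXOX/OXOX]+0*
p7 X@[OXOX/OXOX] terminal +0; root [O.../...X] d6

PV length from [O.../...X]: 6 plies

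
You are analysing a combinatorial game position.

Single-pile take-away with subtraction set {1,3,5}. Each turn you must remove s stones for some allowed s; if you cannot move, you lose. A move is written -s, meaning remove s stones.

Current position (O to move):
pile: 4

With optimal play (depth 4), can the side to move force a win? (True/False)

O winning at [4]: False

ply 1, O at 4 | -1=-1→3*; -3=-1→1
ply 2, X at 3 | -1=+1→2*; -3=+1→0
ply 3, O at 2 | -1=-1→1*
ply 4, X at 1 | -1=+1→0*
ply 5: 0 is terminal -1 (O); from 4 depth 4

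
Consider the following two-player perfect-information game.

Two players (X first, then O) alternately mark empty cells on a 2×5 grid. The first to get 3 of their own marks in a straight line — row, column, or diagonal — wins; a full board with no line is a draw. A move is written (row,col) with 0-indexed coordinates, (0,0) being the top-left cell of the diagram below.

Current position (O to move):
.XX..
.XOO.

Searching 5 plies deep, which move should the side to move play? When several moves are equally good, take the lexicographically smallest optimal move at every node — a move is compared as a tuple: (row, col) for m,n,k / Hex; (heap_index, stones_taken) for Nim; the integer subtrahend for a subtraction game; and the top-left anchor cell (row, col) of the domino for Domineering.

O's best at [.XX../.XOO.]: (1,4)

p1 O@[.XX../.XOO.]: (0,0)[OXX../.XOO.]-1 (0,3)[.XXO./.XOO.]-1 (0,4)[.XX.O/.XOO.]-1 (1,0)[.XX../OXOO.]-1 (1,4)[.XX../.XOOO]+1*
p2 X@[.XX../.XOOO] terminal -1; root [.XX../.XOO.] d5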